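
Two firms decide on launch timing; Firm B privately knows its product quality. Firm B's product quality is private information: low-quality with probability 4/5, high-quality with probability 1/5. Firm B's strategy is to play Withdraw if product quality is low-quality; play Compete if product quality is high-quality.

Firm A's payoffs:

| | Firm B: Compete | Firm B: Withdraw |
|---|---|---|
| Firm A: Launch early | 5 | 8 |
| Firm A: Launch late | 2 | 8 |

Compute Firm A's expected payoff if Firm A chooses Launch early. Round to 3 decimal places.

E[Launch early] = 4/5·8 + 1/5·5 = 32/5 + 1 = 37/5

7.400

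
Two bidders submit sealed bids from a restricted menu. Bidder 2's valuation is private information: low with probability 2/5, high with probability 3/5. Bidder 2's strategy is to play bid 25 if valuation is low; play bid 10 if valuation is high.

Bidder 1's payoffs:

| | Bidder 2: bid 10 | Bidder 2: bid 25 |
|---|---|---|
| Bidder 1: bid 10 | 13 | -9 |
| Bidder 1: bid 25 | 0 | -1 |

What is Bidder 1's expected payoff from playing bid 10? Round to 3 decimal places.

4.200

E[bid 10] = 2/5·(-9) + 3/5·13 = (-18/5) + 39/5 = 21/5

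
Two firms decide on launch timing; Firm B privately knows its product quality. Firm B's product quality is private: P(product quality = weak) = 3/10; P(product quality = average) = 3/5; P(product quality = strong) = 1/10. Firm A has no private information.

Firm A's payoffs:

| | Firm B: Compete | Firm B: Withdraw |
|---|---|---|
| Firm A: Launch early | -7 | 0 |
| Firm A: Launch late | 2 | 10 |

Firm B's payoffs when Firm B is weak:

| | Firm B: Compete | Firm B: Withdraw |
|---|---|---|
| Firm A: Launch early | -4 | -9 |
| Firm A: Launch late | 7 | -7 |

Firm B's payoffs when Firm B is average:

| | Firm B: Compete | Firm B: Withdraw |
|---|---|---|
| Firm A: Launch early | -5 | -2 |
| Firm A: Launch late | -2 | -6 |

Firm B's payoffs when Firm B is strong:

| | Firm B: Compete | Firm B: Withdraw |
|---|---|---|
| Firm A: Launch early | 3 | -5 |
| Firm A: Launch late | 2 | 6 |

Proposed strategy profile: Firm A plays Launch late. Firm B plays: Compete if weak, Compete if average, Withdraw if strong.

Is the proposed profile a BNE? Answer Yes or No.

Yes

Firm A plays Launch late: E[Launch late] = 3/10·(2) + 3/5·(2) + 1/10·(10) = 14/5; E[Launch early] = -63/10. Best-responding. ✓
Firm B (product quality weak), facing Launch late: Compete gives 7, Withdraw gives -7. Proposed Compete is best. ✓
Firm B (product quality average), facing Launch late: Compete gives -2, Withdraw gives -6. Proposed Compete is best. ✓
Firm B (product quality strong), facing Launch late: Compete gives 2, Withdraw gives 6. Proposed Withdraw is best. ✓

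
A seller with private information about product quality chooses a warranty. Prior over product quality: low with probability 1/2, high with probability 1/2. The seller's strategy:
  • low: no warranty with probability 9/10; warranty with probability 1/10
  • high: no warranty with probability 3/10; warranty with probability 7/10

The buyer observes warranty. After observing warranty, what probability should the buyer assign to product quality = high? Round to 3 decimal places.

0.875

Apply Bayes' rule using the sender's strategy as the likelihood.
P(warranty) = (1/2)·(1/10) + (1/2)·(7/10) = 2/5
P(high | warranty) = ((1/2)·(7/10)) / (2/5) = (7/20) / (2/5) = 7/8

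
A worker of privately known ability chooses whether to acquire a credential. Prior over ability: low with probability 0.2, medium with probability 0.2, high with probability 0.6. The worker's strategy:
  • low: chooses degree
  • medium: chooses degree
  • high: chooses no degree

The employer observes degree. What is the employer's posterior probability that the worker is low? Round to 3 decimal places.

P(degree) = 0.2·1 + 0.2·1 + 0.6·0 = 0.4
P(low | degree) = (0.2·1) / 0.4 = 0.2 / 0.4 = 0.5

0.500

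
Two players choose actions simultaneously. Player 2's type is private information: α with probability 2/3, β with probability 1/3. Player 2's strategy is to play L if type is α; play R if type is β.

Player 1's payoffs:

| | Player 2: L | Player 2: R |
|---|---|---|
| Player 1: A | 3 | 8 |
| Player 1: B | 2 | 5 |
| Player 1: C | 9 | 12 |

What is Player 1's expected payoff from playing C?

10

Take the expectation over Player 2's type, weighting each type's action by its prior probability.
E[C] = 2/3·9 + 1/3·12 = 6 + 4 = 10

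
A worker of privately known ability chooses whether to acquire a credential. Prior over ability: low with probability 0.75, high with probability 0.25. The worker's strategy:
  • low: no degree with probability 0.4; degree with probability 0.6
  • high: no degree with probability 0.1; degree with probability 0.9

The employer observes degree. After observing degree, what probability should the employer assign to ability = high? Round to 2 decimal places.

0.33

P(degree) = 0.75·0.6 + 0.25·0.9 = 0.675
P(high | degree) = (0.25·0.9) / 0.675 = 0.225 / 0.675 = 0.333333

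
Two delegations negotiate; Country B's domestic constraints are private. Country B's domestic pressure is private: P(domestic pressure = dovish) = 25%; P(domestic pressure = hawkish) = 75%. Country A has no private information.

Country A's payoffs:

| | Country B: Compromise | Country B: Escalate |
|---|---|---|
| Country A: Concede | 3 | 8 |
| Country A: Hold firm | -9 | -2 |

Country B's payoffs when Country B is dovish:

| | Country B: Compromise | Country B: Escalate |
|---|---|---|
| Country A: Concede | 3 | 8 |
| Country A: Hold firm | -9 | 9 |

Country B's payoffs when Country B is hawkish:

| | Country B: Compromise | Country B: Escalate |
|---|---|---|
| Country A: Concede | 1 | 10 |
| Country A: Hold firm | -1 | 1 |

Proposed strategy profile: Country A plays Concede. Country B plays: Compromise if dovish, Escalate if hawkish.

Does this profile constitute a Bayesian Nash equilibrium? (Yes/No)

Country A plays Concede: E[Concede] = 0.25·(3) + 0.75·(8) = 6.75; E[Hold firm] = -3.75. Best-responding. ✓
Country B (domestic pressure dovish), facing Concede: Compromise gives 3, Escalate gives 8. Proposed Compromise is not best — profitable deviation exists. ✗
Country B (domestic pressure hawkish), facing Concede: Compromise gives 1, Escalate gives 10. Proposed Escalate is best. ✓

No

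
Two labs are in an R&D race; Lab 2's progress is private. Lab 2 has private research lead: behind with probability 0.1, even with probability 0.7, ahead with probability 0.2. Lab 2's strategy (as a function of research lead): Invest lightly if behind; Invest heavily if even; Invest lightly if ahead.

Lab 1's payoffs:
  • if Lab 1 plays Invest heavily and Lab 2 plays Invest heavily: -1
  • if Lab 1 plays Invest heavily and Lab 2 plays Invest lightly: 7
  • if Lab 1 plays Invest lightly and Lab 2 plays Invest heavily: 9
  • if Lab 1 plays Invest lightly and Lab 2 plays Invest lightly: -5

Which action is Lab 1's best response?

E[Invest heavily] = 0.1·(7) + 0.7·(-1) + 0.2·(7) = 1.4
E[Invest lightly] = 0.1·(-5) + 0.7·(9) + 0.2·(-5) = 4.8
Best response: Invest lightly (4.8 is the largest).

Invest lightly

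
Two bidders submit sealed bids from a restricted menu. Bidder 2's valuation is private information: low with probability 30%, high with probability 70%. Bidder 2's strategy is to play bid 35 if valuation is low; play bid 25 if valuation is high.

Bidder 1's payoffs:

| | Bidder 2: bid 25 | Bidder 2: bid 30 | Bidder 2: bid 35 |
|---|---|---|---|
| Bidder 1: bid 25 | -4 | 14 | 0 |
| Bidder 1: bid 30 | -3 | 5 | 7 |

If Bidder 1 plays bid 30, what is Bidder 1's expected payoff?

E[bid 30] = 0.3·7 + 0.7·(-3) = 2.1 + (-2.1) = 0

0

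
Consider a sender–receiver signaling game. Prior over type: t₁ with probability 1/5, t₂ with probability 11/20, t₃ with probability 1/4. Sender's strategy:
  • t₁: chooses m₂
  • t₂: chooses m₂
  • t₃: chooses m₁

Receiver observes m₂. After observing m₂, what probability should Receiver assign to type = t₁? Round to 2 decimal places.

P(m₂) = (1/5)·1 + (11/20)·1 + (1/4)·0 = 3/4
P(t₁ | m₂) = ((1/5)·1) / (3/4) = (1/5) / (3/4) = 4/15

0.27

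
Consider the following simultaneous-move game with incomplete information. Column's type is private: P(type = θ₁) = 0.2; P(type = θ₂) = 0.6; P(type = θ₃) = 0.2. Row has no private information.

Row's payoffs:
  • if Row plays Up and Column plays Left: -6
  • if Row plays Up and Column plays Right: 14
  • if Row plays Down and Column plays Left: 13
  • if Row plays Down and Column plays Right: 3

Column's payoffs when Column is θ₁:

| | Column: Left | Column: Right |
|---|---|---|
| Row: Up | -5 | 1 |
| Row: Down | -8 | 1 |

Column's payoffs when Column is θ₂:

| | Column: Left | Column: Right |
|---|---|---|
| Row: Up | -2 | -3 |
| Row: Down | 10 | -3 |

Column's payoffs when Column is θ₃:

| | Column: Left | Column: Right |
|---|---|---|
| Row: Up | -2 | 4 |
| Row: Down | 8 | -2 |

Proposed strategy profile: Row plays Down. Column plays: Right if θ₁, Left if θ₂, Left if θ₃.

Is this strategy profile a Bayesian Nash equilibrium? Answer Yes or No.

A profile is a BNE iff every type of every player is best-responding given beliefs about the other side.
Row plays Down: E[Down] = 0.2·(3) + 0.6·(13) + 0.2·(13) = 11; E[Up] = -2. Best-responding. ✓
Column (type θ₁), facing Down: Left gives -8, Right gives 1. Proposed Right is best. ✓
Column (type θ₂), facing Down: Left gives 10, Right gives -3. Proposed Left is best. ✓
Column (type θ₃), facing Down: Left gives 8, Right gives -2. Proposed Left is best. ✓

Yes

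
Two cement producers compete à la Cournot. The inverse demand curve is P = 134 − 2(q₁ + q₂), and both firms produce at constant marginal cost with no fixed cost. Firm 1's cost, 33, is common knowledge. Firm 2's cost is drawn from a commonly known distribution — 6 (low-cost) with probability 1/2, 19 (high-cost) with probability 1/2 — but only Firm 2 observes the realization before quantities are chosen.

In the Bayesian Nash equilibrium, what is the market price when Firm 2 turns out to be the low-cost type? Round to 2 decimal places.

Type-c best response for Firm 2: q₂(c) = (134 − c)/4 − q₁/2.
Firm 1 maximizes expected profit; its first-order condition is 134 − 4q₁ − 2E[q₂] − 33 = 0.
Substituting E[q₂] and solving: E[c₂] = 12.5, so q₁ = (134 − 2·33 + 12.5)/6 = 13.4167.
q₂(low-cost) = 25.2917, so P = 134 − 2·(13.4167 + 25.2917) = 56.5833.

56.58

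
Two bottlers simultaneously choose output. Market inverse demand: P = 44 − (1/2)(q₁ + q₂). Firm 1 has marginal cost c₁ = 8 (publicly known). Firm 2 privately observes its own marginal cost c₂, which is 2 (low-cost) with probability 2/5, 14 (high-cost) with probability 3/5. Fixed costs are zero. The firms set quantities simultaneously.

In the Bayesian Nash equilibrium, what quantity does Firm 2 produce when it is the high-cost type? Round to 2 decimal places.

Type-c best response for Firm 2: q₂(c) = (44 − c) − q₁/2.
Firm 1 maximizes expected profit; its first-order condition is 44 − q₁ − (1/2)E[q₂] − 8 = 0.
Substituting E[q₂] and solving: E[c₂] = 9.2, so q₁ = (44 − 2·8 + 9.2)/(3/2) = 24.8.
q₂(high-cost) = (44 − 14 − (1/2)·24.8) = 17.6.

17.60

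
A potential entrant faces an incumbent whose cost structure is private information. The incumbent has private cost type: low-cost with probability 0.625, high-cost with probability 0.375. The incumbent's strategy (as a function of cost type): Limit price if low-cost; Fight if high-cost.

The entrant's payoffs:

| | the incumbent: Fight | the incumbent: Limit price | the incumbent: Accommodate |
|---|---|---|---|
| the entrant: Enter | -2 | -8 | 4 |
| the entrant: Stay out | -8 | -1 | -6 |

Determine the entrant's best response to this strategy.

E[Enter] = 0.625·(-8) + 0.375·(-2) = -5.75
E[Stay out] = 0.625·(-1) + 0.375·(-8) = -3.625
Best response: Stay out (-3.625 is the largest).

Stay out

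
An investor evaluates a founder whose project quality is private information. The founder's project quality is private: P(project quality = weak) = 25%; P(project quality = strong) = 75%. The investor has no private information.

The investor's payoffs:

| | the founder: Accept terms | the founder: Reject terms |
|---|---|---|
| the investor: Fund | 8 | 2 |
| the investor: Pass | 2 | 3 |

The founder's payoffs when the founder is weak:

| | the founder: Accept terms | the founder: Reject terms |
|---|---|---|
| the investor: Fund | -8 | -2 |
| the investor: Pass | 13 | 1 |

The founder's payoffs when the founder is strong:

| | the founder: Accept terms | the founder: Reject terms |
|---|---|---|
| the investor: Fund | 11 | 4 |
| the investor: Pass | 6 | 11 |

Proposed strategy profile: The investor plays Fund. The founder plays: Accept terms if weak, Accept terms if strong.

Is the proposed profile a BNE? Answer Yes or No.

No

The investor plays Fund: E[Fund] = 0.25·(8) + 0.75·(8) = 8; E[Pass] = 2. Best-responding. ✓
The founder (project quality weak), facing Fund: Accept terms gives -8, Reject terms gives -2. Proposed Accept terms is not best — profitable deviation exists. ✗
The founder (project quality strong), facing Fund: Accept terms gives 11, Reject terms gives 4. Proposed Accept terms is best. ✓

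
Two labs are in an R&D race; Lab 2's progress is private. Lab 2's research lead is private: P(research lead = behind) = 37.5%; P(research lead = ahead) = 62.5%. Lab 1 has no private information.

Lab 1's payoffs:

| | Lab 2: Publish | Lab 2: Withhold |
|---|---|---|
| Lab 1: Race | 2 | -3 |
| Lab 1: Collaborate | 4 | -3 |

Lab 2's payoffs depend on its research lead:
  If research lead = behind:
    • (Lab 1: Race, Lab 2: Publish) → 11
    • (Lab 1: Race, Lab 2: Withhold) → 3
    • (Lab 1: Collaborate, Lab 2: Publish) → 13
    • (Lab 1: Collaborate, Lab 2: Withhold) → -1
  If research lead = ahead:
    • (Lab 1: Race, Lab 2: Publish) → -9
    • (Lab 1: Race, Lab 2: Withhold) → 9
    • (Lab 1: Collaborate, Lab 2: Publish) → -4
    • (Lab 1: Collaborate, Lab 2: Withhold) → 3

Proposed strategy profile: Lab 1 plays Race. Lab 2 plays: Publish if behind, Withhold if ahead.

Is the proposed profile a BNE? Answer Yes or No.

No

A profile is a BNE iff every type of every player is best-responding given beliefs about the other side.
Lab 1 plays Race: E[Race] = 0.375·(2) + 0.625·(-3) = -1.125; E[Collaborate] = -0.375. Not best-responding. ✗
Lab 2 (research lead behind), facing Race: Publish gives 11, Withhold gives 3. Proposed Publish is best. ✓
Lab 2 (research lead ahead), facing Race: Publish gives -9, Withhold gives 9. Proposed Withhold is best. ✓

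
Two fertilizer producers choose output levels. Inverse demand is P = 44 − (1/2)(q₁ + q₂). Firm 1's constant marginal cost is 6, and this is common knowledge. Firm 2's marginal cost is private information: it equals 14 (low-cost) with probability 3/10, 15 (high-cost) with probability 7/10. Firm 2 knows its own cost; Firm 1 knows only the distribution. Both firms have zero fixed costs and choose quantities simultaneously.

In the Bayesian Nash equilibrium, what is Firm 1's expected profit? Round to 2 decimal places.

Firm 2 with cost c maximizes (44 − (1/2)(q₁+q₂) − c)·q₂, giving q₂(c) = (44 − c − (1/2)q₁).
E[c₂] = 3/10·14 + 7/10·15 = 14.7
Firm 1's FOC against E[q₂] yields q₁ = (44 − 2·6 + E[c₂])/(3/2) = (44 − 12 + 14.7)/(3/2) = 31.1333.
E[P] = 44 − (1/2)·(q₁ + E[q₂]) = 21.5667; Firm 1's expected profit = (E[P] − 6)·q₁ = (21.5667 − 6)·31.1333 = 484.642.

484.64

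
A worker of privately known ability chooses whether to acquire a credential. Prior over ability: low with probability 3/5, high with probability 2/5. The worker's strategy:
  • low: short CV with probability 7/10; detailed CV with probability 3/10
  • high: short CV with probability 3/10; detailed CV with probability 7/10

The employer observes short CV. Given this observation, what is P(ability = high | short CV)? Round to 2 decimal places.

P(short CV) = (3/5)·(7/10) + (2/5)·(3/10) = 27/50
P(high | short CV) = ((2/5)·(3/10)) / (27/50) = (3/25) / (27/50) = 2/9

0.22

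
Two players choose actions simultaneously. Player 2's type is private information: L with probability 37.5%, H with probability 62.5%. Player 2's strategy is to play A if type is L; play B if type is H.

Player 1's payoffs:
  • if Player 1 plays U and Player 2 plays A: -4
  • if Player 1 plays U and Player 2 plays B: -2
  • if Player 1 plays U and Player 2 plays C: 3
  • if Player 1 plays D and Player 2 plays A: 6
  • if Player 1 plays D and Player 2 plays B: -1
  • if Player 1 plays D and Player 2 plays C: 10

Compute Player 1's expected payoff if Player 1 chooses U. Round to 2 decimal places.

-2.75

E[U] = 0.375·(-4) + 0.625·(-2) = (-1.5) + (-1.25) = -2.75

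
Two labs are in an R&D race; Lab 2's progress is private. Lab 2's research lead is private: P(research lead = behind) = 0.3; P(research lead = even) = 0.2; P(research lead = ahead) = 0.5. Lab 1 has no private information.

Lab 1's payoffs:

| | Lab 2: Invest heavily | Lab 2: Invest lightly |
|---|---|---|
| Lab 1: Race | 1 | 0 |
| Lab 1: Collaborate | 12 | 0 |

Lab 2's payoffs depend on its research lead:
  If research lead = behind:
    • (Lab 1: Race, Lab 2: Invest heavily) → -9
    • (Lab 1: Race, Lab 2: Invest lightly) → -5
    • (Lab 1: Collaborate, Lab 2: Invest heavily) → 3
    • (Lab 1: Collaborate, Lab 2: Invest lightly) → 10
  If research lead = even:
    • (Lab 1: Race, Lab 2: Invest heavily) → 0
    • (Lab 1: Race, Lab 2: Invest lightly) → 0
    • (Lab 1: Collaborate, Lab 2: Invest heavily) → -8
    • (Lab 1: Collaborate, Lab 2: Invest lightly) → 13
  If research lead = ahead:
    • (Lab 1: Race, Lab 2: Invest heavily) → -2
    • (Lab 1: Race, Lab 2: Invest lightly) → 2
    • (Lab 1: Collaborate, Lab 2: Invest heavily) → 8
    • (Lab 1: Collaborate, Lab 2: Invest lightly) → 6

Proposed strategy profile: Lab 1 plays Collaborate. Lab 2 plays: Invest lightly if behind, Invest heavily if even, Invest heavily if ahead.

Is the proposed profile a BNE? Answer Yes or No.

No

Lab 1 plays Collaborate: E[Collaborate] = 0.3·(0) + 0.2·(12) + 0.5·(12) = 8.4; E[Race] = 0.7. Best-responding. ✓
Lab 2 (research lead behind), facing Collaborate: Invest heavily gives 3, Invest lightly gives 10. Proposed Invest lightly is best. ✓
Lab 2 (research lead even), facing Collaborate: Invest heavily gives -8, Invest lightly gives 13. Proposed Invest heavily is not best — profitable deviation exists. ✗
Lab 2 (research lead ahead), facing Collaborate: Invest heavily gives 8, Invest lightly gives 6. Proposed Invest heavily is best. ✓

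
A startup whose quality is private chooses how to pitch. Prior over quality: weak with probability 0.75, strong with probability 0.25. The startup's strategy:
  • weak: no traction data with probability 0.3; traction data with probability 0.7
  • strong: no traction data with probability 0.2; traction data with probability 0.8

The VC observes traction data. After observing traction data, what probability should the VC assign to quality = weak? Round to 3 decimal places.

0.724

P(traction data) = 0.75·0.7 + 0.25·0.8 = 0.725
P(weak | traction data) = (0.75·0.7) / 0.725 = 0.525 / 0.725 = 0.724138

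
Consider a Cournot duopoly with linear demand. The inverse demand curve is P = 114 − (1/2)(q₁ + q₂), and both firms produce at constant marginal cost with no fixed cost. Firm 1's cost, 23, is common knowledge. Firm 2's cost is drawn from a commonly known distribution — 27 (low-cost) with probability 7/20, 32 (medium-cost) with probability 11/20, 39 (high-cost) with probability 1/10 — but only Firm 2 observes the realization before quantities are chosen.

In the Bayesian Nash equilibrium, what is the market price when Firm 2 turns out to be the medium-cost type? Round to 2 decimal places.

Type-c best response for Firm 2: q₂(c) = (114 − c) − q₁/2.
Firm 1 maximizes expected profit; its first-order condition is 114 − q₁ − (1/2)E[q₂] − 23 = 0.
Substituting E[q₂] and solving: E[c₂] = 30.95, so q₁ = (114 − 2·23 + 30.95)/(3/2) = 65.9667.
q₂(medium-cost) = 49.0167, so P = 114 − (1/2)·(65.9667 + 49.0167) = 56.5083.

56.51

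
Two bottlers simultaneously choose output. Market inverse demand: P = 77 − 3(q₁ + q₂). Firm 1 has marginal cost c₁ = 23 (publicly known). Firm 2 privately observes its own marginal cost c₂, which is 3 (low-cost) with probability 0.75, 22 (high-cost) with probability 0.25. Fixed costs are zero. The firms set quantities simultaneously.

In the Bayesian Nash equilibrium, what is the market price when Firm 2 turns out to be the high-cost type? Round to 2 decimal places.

Firm 2 with cost c maximizes (77 − 3(q₁+q₂) − c)·q₂, giving q₂(c) = (77 − c − 3q₁)/6.
E[c₂] = 0.75·3 + 0.25·22 = 7.75
Firm 1's FOC against E[q₂] yields q₁ = (77 − 2·23 + E[c₂])/9 = (77 − 46 + 7.75)/9 = 4.30556.
q₂(high-cost) = 7.01389, so P = 77 − 3·(4.30556 + 7.01389) = 43.0417.

43.04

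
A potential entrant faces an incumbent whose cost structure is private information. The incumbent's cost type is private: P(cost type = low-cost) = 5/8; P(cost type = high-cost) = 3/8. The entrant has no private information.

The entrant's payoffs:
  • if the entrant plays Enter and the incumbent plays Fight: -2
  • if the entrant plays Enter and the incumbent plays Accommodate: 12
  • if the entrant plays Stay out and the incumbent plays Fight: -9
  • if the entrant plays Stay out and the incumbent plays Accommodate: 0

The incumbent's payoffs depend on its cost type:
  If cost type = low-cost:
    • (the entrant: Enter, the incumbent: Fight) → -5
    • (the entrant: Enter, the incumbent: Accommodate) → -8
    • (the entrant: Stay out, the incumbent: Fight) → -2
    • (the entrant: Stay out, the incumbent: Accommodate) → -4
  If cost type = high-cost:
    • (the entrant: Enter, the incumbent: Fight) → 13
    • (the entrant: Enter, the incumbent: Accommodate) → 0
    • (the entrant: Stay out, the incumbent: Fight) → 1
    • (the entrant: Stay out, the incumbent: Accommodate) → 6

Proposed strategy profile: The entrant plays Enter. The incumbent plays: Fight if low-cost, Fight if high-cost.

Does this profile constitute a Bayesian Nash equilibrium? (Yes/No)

A profile is a BNE iff every type of every player is best-responding given beliefs about the other side.
The entrant plays Enter: E[Enter] = 5/8·(-2) + 3/8·(-2) = -2; E[Stay out] = -9. Best-responding. ✓
The incumbent (cost type low-cost), facing Enter: Fight gives -5, Accommodate gives -8. Proposed Fight is best. ✓
The incumbent (cost type high-cost), facing Enter: Fight gives 13, Accommodate gives 0. Proposed Fight is best. ✓

Yes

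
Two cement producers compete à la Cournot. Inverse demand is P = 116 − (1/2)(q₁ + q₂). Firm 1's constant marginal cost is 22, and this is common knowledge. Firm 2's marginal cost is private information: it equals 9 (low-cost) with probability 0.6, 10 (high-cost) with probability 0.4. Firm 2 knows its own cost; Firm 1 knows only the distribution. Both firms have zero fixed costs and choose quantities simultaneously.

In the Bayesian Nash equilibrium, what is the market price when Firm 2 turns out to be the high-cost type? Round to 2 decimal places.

49.43

Firm 2 with cost c maximizes (116 − (1/2)(q₁+q₂) − c)·q₂, giving q₂(c) = (116 − c − (1/2)q₁).
E[c₂] = 0.6·9 + 0.4·10 = 9.4
Firm 1's FOC against E[q₂] yields q₁ = (116 − 2·22 + E[c₂])/(3/2) = (116 − 44 + 9.4)/(3/2) = 54.2667.
q₂(high-cost) = 78.8667, so P = 116 − (1/2)·(54.2667 + 78.8667) = 49.4333.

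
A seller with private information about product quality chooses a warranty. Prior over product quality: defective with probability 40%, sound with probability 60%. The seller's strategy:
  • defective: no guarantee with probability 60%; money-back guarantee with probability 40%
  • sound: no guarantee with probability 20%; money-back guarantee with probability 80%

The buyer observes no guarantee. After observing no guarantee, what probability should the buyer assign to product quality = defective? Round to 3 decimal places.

Apply Bayes' rule using the sender's strategy as the likelihood.
P(no guarantee) = 0.4·0.6 + 0.6·0.2 = 0.36
P(defective | no guarantee) = (0.4·0.6) / 0.36 = 0.24 / 0.36 = 0.666667

0.667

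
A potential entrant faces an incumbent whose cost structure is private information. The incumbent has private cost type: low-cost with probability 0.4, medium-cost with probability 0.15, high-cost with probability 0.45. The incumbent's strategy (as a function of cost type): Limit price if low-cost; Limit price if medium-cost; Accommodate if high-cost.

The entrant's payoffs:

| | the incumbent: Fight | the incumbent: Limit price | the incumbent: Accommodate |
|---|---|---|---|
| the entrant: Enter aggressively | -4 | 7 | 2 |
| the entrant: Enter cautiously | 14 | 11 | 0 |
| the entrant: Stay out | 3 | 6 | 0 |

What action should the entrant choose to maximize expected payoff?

Compute the entrant's expected payoff for each action, taking the expectation over the incumbent's type.
E[Enter aggressively] = 0.4·(7) + 0.15·(7) + 0.45·(2) = 4.75
E[Enter cautiously] = 0.4·(11) + 0.15·(11) + 0.45·(0) = 6.05
E[Stay out] = 0.4·(6) + 0.15·(6) + 0.45·(0) = 3.3
Best response: Enter cautiously (6.05 is the largest).

Enter cautiously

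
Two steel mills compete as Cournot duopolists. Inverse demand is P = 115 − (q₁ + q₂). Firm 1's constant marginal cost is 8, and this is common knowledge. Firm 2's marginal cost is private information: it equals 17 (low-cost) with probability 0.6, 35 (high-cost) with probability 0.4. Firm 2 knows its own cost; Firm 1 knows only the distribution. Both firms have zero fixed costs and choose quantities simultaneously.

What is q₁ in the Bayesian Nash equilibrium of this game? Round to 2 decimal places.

Type-c best response for Firm 2: q₂(c) = (115 − c)/2 − q₁/2.
Firm 1 maximizes expected profit; its first-order condition is 115 − 2q₁ − E[q₂] − 8 = 0.
Substituting E[q₂] and solving: E[c₂] = 24.2, so q₁ = (115 − 2·8 + 24.2)/3 = 41.0667.

41.07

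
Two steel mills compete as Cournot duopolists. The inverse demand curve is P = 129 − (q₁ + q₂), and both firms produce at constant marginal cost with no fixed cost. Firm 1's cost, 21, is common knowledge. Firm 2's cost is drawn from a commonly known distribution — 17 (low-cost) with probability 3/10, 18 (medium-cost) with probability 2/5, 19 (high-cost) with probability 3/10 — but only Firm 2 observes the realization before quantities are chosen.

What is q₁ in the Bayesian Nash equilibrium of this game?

Type-c best response for Firm 2: q₂(c) = (129 − c)/2 − q₁/2.
Firm 1 maximizes expected profit; its first-order condition is 129 − 2q₁ − E[q₂] − 21 = 0.
Substituting E[q₂] and solving: E[c₂] = 18, so q₁ = (129 − 2·21 + 18)/3 = 35.

35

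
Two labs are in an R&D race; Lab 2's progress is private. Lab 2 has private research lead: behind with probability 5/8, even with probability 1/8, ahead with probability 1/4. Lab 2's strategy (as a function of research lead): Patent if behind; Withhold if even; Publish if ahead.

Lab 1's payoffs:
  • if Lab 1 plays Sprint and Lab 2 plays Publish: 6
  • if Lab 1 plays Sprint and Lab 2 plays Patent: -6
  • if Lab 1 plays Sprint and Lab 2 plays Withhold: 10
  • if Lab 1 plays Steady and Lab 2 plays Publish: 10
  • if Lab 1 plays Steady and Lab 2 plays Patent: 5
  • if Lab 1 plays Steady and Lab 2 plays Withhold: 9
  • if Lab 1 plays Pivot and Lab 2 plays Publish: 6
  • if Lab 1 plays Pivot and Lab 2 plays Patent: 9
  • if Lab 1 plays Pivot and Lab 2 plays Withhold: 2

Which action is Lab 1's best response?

Pivot

E[Sprint] = 5/8·(-6) + 1/8·(10) + 1/4·(6) = -1
E[Steady] = 5/8·(5) + 1/8·(9) + 1/4·(10) = 27/4
E[Pivot] = 5/8·(9) + 1/8·(2) + 1/4·(6) = 59/8
Best response: Pivot (59/8 is the largest).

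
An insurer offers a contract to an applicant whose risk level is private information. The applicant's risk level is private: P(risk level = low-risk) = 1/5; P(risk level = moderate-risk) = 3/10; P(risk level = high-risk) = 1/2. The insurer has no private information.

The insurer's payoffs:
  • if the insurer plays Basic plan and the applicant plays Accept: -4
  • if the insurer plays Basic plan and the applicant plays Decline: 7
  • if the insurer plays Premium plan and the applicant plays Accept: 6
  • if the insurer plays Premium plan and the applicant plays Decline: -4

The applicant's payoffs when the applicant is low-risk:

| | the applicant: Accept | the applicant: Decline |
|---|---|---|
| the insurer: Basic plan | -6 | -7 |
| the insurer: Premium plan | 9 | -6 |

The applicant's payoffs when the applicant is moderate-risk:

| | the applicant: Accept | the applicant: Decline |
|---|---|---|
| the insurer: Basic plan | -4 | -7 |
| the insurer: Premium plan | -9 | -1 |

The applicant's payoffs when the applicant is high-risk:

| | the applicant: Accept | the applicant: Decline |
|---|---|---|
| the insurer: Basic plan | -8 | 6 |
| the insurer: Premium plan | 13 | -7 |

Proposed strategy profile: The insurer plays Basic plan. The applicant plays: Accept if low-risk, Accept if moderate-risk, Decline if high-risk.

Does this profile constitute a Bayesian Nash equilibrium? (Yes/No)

The insurer plays Basic plan: E[Basic plan] = 1/5·(-4) + 3/10·(-4) + 1/2·(7) = 3/2; E[Premium plan] = 1. Best-responding. ✓
The applicant (risk level low-risk), facing Basic plan: Accept gives -6, Decline gives -7. Proposed Accept is best. ✓
The applicant (risk level moderate-risk), facing Basic plan: Accept gives -4, Decline gives -7. Proposed Accept is best. ✓
The applicant (risk level high-risk), facing Basic plan: Accept gives -8, Decline gives 6. Proposed Decline is best. ✓

Yes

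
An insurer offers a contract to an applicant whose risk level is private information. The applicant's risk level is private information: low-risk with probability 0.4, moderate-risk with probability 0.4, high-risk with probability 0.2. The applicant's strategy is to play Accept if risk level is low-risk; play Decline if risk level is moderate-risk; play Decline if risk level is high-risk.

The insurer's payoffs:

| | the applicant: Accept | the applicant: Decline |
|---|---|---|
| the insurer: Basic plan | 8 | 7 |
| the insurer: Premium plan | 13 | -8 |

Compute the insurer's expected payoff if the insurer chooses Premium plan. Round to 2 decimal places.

E[Premium plan] = 0.4·13 + 0.4·(-8) + 0.2·(-8) = 5.2 + (-3.2) + (-1.6) = 0.4

0.40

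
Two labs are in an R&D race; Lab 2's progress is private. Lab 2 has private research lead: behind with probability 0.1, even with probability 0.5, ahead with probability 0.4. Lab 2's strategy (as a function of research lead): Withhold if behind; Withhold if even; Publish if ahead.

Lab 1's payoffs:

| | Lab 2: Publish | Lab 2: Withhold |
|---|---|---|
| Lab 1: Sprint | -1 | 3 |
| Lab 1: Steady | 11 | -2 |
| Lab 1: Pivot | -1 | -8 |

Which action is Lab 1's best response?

E[Sprint] = 0.1·(3) + 0.5·(3) + 0.4·(-1) = 1.4
E[Steady] = 0.1·(-2) + 0.5·(-2) + 0.4·(11) = 3.2
E[Pivot] = 0.1·(-8) + 0.5·(-8) + 0.4·(-1) = -5.2
Best response: Steady (3.2 is the largest).

Steady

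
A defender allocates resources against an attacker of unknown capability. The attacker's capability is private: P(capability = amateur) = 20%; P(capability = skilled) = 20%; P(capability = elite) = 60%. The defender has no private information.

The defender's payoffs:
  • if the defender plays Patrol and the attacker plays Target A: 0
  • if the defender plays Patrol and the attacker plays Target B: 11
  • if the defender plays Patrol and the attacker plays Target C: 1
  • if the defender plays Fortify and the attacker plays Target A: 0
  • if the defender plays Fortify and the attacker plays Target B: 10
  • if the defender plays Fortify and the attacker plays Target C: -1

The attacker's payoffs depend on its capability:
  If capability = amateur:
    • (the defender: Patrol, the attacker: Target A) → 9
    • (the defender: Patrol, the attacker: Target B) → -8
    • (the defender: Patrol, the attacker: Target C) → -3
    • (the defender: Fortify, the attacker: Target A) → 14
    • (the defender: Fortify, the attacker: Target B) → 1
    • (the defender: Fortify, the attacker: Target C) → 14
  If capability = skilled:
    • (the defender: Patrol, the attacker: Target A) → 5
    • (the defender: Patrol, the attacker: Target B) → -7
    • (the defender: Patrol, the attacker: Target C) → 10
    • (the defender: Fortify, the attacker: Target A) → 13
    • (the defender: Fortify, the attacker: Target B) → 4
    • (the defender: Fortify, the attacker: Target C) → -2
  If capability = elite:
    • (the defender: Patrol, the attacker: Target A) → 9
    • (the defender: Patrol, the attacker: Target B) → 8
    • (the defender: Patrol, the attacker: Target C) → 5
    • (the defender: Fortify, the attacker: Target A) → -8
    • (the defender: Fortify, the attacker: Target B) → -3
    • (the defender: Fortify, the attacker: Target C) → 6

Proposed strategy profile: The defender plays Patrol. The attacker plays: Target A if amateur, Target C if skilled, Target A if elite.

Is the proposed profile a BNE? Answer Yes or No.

Yes

A profile is a BNE iff every type of every player is best-responding given beliefs about the other side.
The defender plays Patrol: E[Patrol] = 0.2·(0) + 0.2·(1) + 0.6·(0) = 0.2; E[Fortify] = -0.2. Best-responding. ✓
The attacker (capability amateur), facing Patrol: Target A gives 9, Target B gives -8, Target C gives -3. Proposed Target A is best. ✓
The attacker (capability skilled), facing Patrol: Target A gives 5, Target B gives -7, Target C gives 10. Proposed Target C is best. ✓
The attacker (capability elite), facing Patrol: Target A gives 9, Target B gives 8, Target C gives 5. Proposed Target A is best. ✓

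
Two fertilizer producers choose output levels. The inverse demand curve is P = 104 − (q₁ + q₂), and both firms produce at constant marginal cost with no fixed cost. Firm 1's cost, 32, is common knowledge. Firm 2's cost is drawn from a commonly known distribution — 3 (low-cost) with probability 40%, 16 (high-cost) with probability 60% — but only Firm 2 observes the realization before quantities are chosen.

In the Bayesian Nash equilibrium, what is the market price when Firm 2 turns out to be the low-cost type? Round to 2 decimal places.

45.03

Firm 2 with cost c maximizes (104 − (q₁+q₂) − c)·q₂, giving q₂(c) = (104 − c − q₁)/2.
E[c₂] = 0.4·3 + 0.6·16 = 10.8
Firm 1's FOC against E[q₂] yields q₁ = (104 − 2·32 + E[c₂])/3 = (104 − 64 + 10.8)/3 = 16.9333.
q₂(low-cost) = 42.0333, so P = 104 − (16.9333 + 42.0333) = 45.0333.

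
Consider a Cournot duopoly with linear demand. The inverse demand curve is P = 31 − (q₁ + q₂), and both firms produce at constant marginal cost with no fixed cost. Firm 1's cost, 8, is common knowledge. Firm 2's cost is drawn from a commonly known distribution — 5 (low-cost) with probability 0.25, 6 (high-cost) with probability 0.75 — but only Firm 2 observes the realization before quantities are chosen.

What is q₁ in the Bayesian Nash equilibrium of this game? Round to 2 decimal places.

Type-c best response for Firm 2: q₂(c) = (31 − c)/2 − q₁/2.
Firm 1 maximizes expected profit; its first-order condition is 31 − 2q₁ − E[q₂] − 8 = 0.
Substituting E[q₂] and solving: E[c₂] = 5.75, so q₁ = (31 − 2·8 + 5.75)/3 = 6.91667.

6.92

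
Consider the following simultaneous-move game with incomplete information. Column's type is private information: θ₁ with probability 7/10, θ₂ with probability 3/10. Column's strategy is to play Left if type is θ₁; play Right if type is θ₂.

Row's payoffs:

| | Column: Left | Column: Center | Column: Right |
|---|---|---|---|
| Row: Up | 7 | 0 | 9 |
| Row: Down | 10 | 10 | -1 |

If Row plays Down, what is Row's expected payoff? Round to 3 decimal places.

6.700

E[Down] = 7/10·10 + 3/10·(-1) = 7 + (-3/10) = 67/10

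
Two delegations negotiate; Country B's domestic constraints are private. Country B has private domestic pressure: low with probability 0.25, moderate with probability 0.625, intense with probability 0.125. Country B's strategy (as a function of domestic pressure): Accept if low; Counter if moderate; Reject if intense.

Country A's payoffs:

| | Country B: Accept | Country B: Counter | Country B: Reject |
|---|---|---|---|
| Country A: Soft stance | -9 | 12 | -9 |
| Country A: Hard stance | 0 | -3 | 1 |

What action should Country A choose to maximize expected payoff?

E[Soft stance] = 0.25·(-9) + 0.625·(12) + 0.125·(-9) = 4.125
E[Hard stance] = 0.25·(0) + 0.625·(-3) + 0.125·(1) = -1.75
Best response: Soft stance (4.125 is the largest).

Soft stance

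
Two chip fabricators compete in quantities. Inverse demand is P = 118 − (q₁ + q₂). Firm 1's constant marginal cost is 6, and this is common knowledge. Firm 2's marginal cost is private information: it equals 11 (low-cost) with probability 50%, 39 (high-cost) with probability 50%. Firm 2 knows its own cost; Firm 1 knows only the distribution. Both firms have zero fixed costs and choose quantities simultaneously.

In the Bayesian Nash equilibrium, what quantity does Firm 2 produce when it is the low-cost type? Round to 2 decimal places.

Firm 2 with cost c maximizes (118 − (q₁+q₂) − c)·q₂, giving q₂(c) = (118 − c − q₁)/2.
E[c₂] = 0.5·11 + 0.5·39 = 25
Firm 1's FOC against E[q₂] yields q₁ = (118 − 2·6 + E[c₂])/3 = (118 − 12 + 25)/3 = 43.6667.
q₂(low-cost) = (118 − 11 − 43.6667)/2 = 31.6667.

31.67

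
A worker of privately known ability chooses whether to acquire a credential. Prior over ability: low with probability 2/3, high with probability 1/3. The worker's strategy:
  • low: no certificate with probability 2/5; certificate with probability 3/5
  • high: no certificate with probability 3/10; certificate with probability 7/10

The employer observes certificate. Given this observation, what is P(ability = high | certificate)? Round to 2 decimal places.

0.37

P(certificate) = (2/3)·(3/5) + (1/3)·(7/10) = 19/30
P(high | certificate) = ((1/3)·(7/10)) / (19/30) = (7/30) / (19/30) = 7/19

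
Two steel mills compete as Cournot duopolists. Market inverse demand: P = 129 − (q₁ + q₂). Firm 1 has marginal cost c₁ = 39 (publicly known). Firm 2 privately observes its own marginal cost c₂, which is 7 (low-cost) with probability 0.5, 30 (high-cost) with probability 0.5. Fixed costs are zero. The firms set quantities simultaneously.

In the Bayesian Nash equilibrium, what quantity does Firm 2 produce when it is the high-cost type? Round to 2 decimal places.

37.92

Type-c best response for Firm 2: q₂(c) = (129 − c)/2 − q₁/2.
Firm 1 maximizes expected profit; its first-order condition is 129 − 2q₁ − E[q₂] − 39 = 0.
Substituting E[q₂] and solving: E[c₂] = 18.5, so q₁ = (129 − 2·39 + 18.5)/3 = 23.1667.
q₂(high-cost) = (129 − 30 − 23.1667)/2 = 37.9167.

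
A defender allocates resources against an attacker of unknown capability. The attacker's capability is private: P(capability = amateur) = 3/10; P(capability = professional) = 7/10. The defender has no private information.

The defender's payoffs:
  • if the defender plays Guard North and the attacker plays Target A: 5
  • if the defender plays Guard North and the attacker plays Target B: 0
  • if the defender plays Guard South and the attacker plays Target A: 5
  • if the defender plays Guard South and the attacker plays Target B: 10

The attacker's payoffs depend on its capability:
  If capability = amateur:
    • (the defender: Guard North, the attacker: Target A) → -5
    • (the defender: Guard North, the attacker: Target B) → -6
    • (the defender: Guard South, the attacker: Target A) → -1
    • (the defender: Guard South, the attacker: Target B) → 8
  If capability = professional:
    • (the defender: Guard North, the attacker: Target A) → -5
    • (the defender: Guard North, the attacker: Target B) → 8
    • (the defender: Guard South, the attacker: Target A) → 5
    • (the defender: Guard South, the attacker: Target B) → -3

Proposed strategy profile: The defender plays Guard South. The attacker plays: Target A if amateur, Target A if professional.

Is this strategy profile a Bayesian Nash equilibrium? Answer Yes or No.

The defender plays Guard South: E[Guard South] = 3/10·(5) + 7/10·(5) = 5; E[Guard North] = 5. Best-responding. ✓
The attacker (capability amateur), facing Guard South: Target A gives -1, Target B gives 8. Proposed Target A is not best — profitable deviation exists. ✗
The attacker (capability professional), facing Guard South: Target A gives 5, Target B gives -3. Proposed Target A is best. ✓

No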